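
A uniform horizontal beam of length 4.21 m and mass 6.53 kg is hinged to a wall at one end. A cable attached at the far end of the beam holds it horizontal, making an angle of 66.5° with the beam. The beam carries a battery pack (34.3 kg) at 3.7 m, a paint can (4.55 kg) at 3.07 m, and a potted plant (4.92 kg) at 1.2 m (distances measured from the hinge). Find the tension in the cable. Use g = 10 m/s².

Choose the hinge as the axis so the unknown hinge reaction has zero arm there.
Beam weight: 6.53 × 10 = 65.3 N down at 2.105 m → arm 2.105 m, τ = 65.3 × 2.105 = 137.5 N·m clockwise.
Battery pack: 34.3 × 10 = 343 N down at 3.7 m → arm 3.7 m, τ = 343 × 3.7 = 1269 N·m clockwise.
Paint can: 4.55 × 10 = 45.5 N down at 3.07 m → arm 3.07 m, τ = 45.5 × 3.07 = 139.7 N·m clockwise.
Potted plant: 4.92 × 10 = 49.2 N down at 1.2 m → arm 1.2 m, τ = 49.2 × 1.2 = 59.04 N·m clockwise.
Total clockwise load moment = 1605 N·m.
The cable tension T acts at 4.21 m; only its component perpendicular to the beam, T sinθ, produces torque. sin 66.5° = 0.9171.
Setting net torque to zero: T × 4.21 × 0.9171 = 1605 → T = 1605 / 3.861 = 416 N.

T ≈ 416 N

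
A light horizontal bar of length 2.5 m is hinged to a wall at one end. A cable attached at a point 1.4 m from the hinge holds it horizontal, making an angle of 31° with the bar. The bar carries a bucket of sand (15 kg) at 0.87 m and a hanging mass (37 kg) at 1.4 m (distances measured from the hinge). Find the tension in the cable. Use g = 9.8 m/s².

T ≈ 881 N

About the hinge:
Bucket of sand: 15 × 9.8 = 147 N down at 0.87 m → arm 0.87 m, τ = 147 × 0.87 = 127.9 N·m clockwise.
Hanging mass: 37 × 9.8 = 362.6 N down at 1.4 m → arm 1.4 m, τ = 362.6 × 1.4 = 507.6 N·m clockwise.
Total clockwise load moment = 635.5 N·m.
The cable tension T acts at 1.4 m; only its component perpendicular to the bar, T sinθ, produces torque. sin 31° = 0.515.
Balancing moments: T × 1.4 × 0.515 = 635.5, giving T = 635.5 / 0.721 = 881 N.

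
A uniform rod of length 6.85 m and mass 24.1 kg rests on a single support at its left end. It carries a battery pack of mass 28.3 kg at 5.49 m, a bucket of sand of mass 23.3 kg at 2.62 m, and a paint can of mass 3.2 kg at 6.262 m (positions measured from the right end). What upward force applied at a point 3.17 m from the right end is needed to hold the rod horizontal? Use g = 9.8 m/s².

F ≈ 590 N

Choose the left end as the axis so the unknown pivot reaction has zero arm there.
Beam weight: 24.1 × 9.8 = 236.2 N down at 3.425 m → arm 3.425 m, τ = 236.2 × 3.425 = 809 N·m clockwise.
Battery pack: 28.3 × 9.8 = 277.3 N down at 5.49 m → arm 1.36 m, τ = 277.3 × 1.36 = 377.1 N·m clockwise.
Bucket of sand: 23.3 × 9.8 = 228.3 N down at 2.62 m → arm 4.23 m, τ = 228.3 × 4.23 = 965.7 N·m clockwise.
Paint can: 3.2 × 9.8 = 31.36 N down at 6.262 m → arm 0.588 m, τ = 31.36 × 0.588 = 18.44 N·m clockwise.
Net moment of the loads = 2170 N·m clockwise.
The upward force F acts at a point 3.17 m from the right end, arm 3.68 m, giving F × 3.68 counterclockwise.
Setting net torque to zero: F × 3.68 = 2170 → F = 2170 / 3.68 = 590 N.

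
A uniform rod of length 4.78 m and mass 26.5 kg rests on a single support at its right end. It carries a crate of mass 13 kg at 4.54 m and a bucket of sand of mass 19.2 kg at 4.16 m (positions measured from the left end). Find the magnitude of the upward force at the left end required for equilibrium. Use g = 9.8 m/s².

About the right end:
Beam weight: 26.5 × 9.8 = 259.7 N down at 2.39 m → arm 2.39 m, τ = 259.7 × 2.39 = 620.7 N·m counterclockwise.
Crate: 13 × 9.8 = 127.4 N down at 4.54 m → arm 0.24 m, τ = 127.4 × 0.24 = 30.58 N·m counterclockwise.
Bucket of sand: 19.2 × 9.8 = 188.2 N down at 4.16 m → arm 0.62 m, τ = 188.2 × 0.62 = 116.7 N·m counterclockwise.
Net moment of the loads = 768 N·m counterclockwise.
The upward force F acts at the left end, arm 4.78 m, giving F × 4.78 clockwise.
Setting net torque to zero: F × 4.78 = 768 → F = 768 / 4.78 = 161 N.

F ≈ 161 N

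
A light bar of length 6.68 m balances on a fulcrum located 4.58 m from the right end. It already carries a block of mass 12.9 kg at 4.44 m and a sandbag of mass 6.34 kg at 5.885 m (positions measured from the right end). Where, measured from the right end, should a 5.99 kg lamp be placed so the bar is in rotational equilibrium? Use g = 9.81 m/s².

Take moments about the fulcrum (at 4.58 m from the right end).
Block: 12.9 × 9.81 = 126.5 N down at 4.44 m → arm 0.14 m, τ = 126.5 × 0.14 = 17.71 N·m clockwise.
Sandbag: 6.34 × 9.81 = 62.2 N down at 5.885 m → arm 1.305 m, τ = 62.2 × 1.305 = 81.17 N·m counterclockwise.
Net moment of existing loads = 63.46 N·m counterclockwise.
The lamp weighs 5.99 × 9.81 = 58.76 N and must supply an equal clockwise moment, so its lever arm about the fulcrum is 63.46 / 58.76 = 1.08 m.
That puts it at 4.58 − 1.08 = 3.5 m from the right end.

x ≈ 3.5 m from the right end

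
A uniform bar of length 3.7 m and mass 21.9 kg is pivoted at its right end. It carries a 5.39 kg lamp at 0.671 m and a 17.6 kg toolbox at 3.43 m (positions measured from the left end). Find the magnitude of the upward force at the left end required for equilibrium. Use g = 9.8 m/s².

F ≈ 163 N

Sum moments about the right end (the unknown pivot reaction has zero arm there).
Beam weight: 21.9 × 9.8 = 214.6 N down at 1.85 m → arm 1.85 m, τ = 214.6 × 1.85 = 397 N·m counterclockwise.
Lamp: 5.39 × 9.8 = 52.82 N down at 0.671 m → arm 3.029 m, τ = 52.82 × 3.029 = 160 N·m counterclockwise.
Toolbox: 17.6 × 9.8 = 172.5 N down at 3.43 m → arm 0.27 m, τ = 172.5 × 0.27 = 46.58 N·m counterclockwise.
Net moment of the loads = 603.6 N·m counterclockwise.
The upward force F acts at the left end, arm 3.7 m, giving F × 3.7 clockwise.
Balancing moments: F × 3.7 = 603.6, giving F = 603.6 / 3.7 = 163 N.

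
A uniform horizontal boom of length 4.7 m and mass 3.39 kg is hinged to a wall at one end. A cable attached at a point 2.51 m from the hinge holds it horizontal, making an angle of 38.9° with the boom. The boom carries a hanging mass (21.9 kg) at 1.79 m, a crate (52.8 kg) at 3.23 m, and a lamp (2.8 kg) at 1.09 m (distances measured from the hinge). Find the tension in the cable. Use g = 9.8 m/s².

Taking torques about the hinge:
Beam weight: 3.39 × 9.8 = 33.22 N down at 2.35 m → arm 2.35 m, τ = 33.22 × 2.35 = 78.07 N·m clockwise.
Hanging mass: 21.9 × 9.8 = 214.6 N down at 1.79 m → arm 1.79 m, τ = 214.6 × 1.79 = 384.1 N·m clockwise.
Crate: 52.8 × 9.8 = 517.4 N down at 3.23 m → arm 3.23 m, τ = 517.4 × 3.23 = 1671 N·m clockwise.
Lamp: 2.8 × 9.8 = 27.44 N down at 1.09 m → arm 1.09 m, τ = 27.44 × 1.09 = 29.91 N·m clockwise.
Total clockwise load moment = 2163 N·m.
The cable tension T acts at 2.51 m; only its component perpendicular to the boom, T sinθ, produces torque. sin 38.9° = 0.628.
For rotational equilibrium, T × 2.51 × 0.628 = 2163, so T = 2163 / 1.576 = 1370 N.

T ≈ 1370 N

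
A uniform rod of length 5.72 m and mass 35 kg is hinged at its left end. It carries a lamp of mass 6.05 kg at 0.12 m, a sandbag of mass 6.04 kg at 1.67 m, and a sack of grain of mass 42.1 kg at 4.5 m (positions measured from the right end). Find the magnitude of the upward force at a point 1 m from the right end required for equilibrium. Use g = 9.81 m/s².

About the left end:
Beam weight: 35 × 9.81 = 343.4 N down at 2.86 m → arm 2.86 m, τ = 343.4 × 2.86 = 982.1 N·m clockwise.
Lamp: 6.05 × 9.81 = 59.35 N down at 0.12 m → arm 5.6 m, τ = 59.35 × 5.6 = 332.4 N·m clockwise.
Sandbag: 6.04 × 9.81 = 59.25 N down at 1.67 m → arm 4.05 m, τ = 59.25 × 4.05 = 240 N·m clockwise.
Sack of grain: 42.1 × 9.81 = 413 N down at 4.5 m → arm 1.22 m, τ = 413 × 1.22 = 503.9 N·m clockwise.
Net moment of the loads = 2058 N·m clockwise.
The upward force F acts at a point 1 m from the right end, arm 4.72 m, giving F × 4.72 counterclockwise.
Στ = 0 ⇒ F × 4.72 = 2058 ⇒ F = 2058 / 4.72 = 436 N.

F ≈ 436 N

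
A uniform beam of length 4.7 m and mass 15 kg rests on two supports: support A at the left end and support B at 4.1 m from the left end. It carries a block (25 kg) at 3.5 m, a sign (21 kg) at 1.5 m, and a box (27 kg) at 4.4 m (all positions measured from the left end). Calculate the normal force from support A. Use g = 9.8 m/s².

Sum moments about support B (its reaction then has zero moment arm).
Beam weight: 15 × 9.8 = 147 N down at 2.35 m → arm 1.75 m, τ = 147 × 1.75 = 257.2 N·m counterclockwise.
Block: 25 × 9.8 = 245 N down at 3.5 m → arm 0.6 m, τ = 245 × 0.6 = 147 N·m counterclockwise.
Sign: 21 × 9.8 = 205.8 N down at 1.5 m → arm 2.6 m, τ = 205.8 × 2.6 = 535.1 N·m counterclockwise.
Box: 27 × 9.8 = 264.6 N down at 4.4 m → arm 0.3 m, τ = 264.6 × 0.3 = 79.38 N·m clockwise.
Net load moment about support B = 859.9 N·m counterclockwise.
Reaction R at support A is upward at 0 m, arm 4.1 m → moment R × 4.1 clockwise.
For rotational equilibrium, R × 4.1 = 859.9, so R = 210 N.

R_A ≈ 210 N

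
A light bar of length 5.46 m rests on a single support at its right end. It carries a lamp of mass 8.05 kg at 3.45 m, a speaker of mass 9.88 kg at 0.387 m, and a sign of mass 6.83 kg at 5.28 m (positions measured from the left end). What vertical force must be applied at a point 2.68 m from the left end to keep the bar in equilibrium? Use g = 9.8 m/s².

F ≈ 238 N

About the right end:
Lamp: 8.05 × 9.8 = 78.89 N down at 3.45 m → arm 2.01 m, τ = 78.89 × 2.01 = 158.6 N·m counterclockwise.
Speaker: 9.88 × 9.8 = 96.82 N down at 0.387 m → arm 5.073 m, τ = 96.82 × 5.073 = 491.2 N·m counterclockwise.
Sign: 6.83 × 9.8 = 66.93 N down at 5.28 m → arm 0.18 m, τ = 66.93 × 0.18 = 12.05 N·m counterclockwise.
Net moment of the loads = 661.8 N·m counterclockwise.
The upward force F acts at a point 2.68 m from the left end, arm 2.78 m, giving F × 2.78 clockwise.
For rotational equilibrium, F × 2.78 = 661.8, so F = 661.8 / 2.78 = 238 N.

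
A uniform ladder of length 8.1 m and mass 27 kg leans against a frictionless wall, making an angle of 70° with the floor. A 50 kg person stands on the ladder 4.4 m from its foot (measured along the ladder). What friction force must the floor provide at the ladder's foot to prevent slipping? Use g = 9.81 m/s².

f ≈ 145 N

Taking torques about the foot of the ladder:
Ladder weight 27×9.81 = 264.9 N acts at 4.05 m along the ladder; its horizontal arm is 4.05·cos70° = 1.385 m → τ = 366.9 N·m clockwise.
Person: 50×9.81 = 490.5 N at 4.4 m → arm 1.505 m → τ = 738.2 N·m clockwise.
Wall normal N acts horizontally at the top; its moment arm is the height L sinθ = 8.1·sin70° = 7.612 m, counterclockwise.
Balancing moments: N × 7.612 = 1105, giving N = 145 N.
ΣFx = 0: friction at the foot balances the wall's push, so f = N_wall = 145 N.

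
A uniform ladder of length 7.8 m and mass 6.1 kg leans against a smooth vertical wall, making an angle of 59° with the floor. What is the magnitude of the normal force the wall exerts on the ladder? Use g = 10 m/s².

Choose the foot of the ladder as the axis so the floor normal and friction both act there and drop out.
Ladder weight 6.1×10 = 61 N acts at 3.9 m along the ladder; its horizontal arm is 3.9·cos59° = 2.009 m → τ = 122.5 N·m clockwise.
Wall normal N acts horizontally at the top; its moment arm is the height L sinθ = 7.8·sin59° = 6.686 m, counterclockwise.
Setting net torque to zero: N × 6.686 = 122.5 → N = 18.3 N.

N_wall ≈ 18.3 N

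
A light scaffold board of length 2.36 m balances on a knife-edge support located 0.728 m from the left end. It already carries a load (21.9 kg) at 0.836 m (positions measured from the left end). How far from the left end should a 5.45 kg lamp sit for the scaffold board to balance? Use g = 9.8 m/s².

x ≈ 0.294 m from the left end

Choose the knife-edge support (at 0.728 m from the left end) as the axis so the support reaction has zero arm there.
Load: 21.9 × 9.8 = 214.6 N down at 0.836 m → arm 0.108 m, τ = 214.6 × 0.108 = 23.18 N·m clockwise.
Net moment of existing loads = 23.18 N·m clockwise.
The lamp weighs 5.45 × 9.8 = 53.41 N and must supply an equal counterclockwise moment, so its lever arm about the knife-edge support is 23.18 / 53.41 = 0.434 m.
That puts it at 0.728 − 0.434 = 0.294 m from the left end.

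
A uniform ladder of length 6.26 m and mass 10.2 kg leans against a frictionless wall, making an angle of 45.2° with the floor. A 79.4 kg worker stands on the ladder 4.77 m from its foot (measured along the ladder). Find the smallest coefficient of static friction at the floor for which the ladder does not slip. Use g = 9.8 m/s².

Taking torques about the foot of the ladder:
Ladder weight 10.2×9.8 = 99.96 N acts at 3.13 m along the ladder; its horizontal arm is 3.13·cos45.2° = 2.206 m → τ = 220.5 N·m clockwise.
Worker: 79.4×9.8 = 778.1 N at 4.77 m → arm 3.361 m → τ = 2615 N·m clockwise.
Wall normal N acts horizontally at the top; its moment arm is the height L sinθ = 6.26·sin45.2° = 4.442 m, counterclockwise.
For rotational equilibrium, N × 4.442 = 2836, so N = 638.5 N.
ΣFx = 0 ⇒ f = N_wall = 638.5 N. ΣFy = 0 ⇒ N_floor = 878.1 N.
μ_min = f / N_floor = 638.5 / 878.1 = 0.727.

μ_min ≈ 0.727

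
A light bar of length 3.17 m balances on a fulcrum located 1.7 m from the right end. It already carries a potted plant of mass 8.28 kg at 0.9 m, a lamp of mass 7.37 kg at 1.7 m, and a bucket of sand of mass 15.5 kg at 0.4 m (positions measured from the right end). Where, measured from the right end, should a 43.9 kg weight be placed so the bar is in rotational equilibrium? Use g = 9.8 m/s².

x ≈ 2.31 m from the right end

Sum moments about the fulcrum (at 1.7 m from the right end) (the support reaction has zero arm there).
Potted plant: 8.28 × 9.8 = 81.14 N down at 0.9 m → arm 0.8 m, τ = 81.14 × 0.8 = 64.91 N·m clockwise.
Lamp: acts at the fulcrum, moment arm 0 → no torque.
Bucket of sand: 15.5 × 9.8 = 151.9 N down at 0.4 m → arm 1.3 m, τ = 151.9 × 1.3 = 197.5 N·m clockwise.
Net moment of existing loads = 262.4 N·m clockwise.
The weight weighs 43.9 × 9.8 = 430.2 N and must supply an equal counterclockwise moment, so its lever arm about the fulcrum is 262.4 / 430.2 = 0.61 m.
That puts it at 1.7 + 0.61 = 2.31 m from the right end.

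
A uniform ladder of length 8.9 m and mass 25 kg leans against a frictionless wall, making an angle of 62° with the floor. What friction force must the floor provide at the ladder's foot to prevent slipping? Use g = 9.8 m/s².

Sum moments about the foot of the ladder (the floor normal and friction both act there and drop out).
Ladder weight 25×9.8 = 245 N acts at 4.45 m along the ladder; its horizontal arm is 4.45·cos62° = 2.089 m → τ = 511.8 N·m clockwise.
Wall normal N acts horizontally at the top; its moment arm is the height L sinθ = 8.9·sin62° = 7.858 m, counterclockwise.
For rotational equilibrium, N × 7.858 = 511.8, so N = 65.1 N.
ΣFx = 0: friction at the foot balances the wall's push, so f = N_wall = 65.1 N.

f ≈ 65.1 N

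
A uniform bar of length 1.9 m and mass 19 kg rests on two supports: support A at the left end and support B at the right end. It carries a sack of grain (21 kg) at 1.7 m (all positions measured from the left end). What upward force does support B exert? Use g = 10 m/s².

R_B ≈ 283 N

Taking torques about support A:
Beam weight: 19 × 10 = 190 N down at 0.95 m → arm 0.95 m, τ = 190 × 0.95 = 180.5 N·m clockwise.
Sack of grain: 21 × 10 = 210 N down at 1.7 m → arm 1.7 m, τ = 210 × 1.7 = 357 N·m clockwise.
Net load moment about support A = 537.5 N·m clockwise.
Reaction R at support B is upward at 1.9 m, arm 1.9 m → moment R × 1.9 counterclockwise.
Balancing moments: R × 1.9 = 537.5, giving R = 283 N.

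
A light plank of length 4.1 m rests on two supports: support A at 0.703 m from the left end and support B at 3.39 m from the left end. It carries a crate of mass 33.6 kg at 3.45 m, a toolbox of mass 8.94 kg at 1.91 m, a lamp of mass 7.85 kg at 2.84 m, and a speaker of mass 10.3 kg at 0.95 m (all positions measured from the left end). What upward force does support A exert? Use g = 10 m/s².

R_A ≈ 151 N

Taking torques about support B:
Crate: 33.6 × 10 = 336 N down at 3.45 m → arm 0.06 m, τ = 336 × 0.06 = 20.16 N·m clockwise.
Toolbox: 8.94 × 10 = 89.4 N down at 1.91 m → arm 1.48 m, τ = 89.4 × 1.48 = 132.3 N·m counterclockwise.
Lamp: 7.85 × 10 = 78.5 N down at 2.84 m → arm 0.55 m, τ = 78.5 × 0.55 = 43.18 N·m counterclockwise.
Speaker: 10.3 × 10 = 103 N down at 0.95 m → arm 2.44 m, τ = 103 × 2.44 = 251.3 N·m counterclockwise.
Net load moment about support B = 406.6 N·m counterclockwise.
Reaction R at support A is upward at 0.703 m, arm 2.687 m → moment R × 2.687 clockwise.
Balancing moments: R × 2.687 = 406.6, giving R = 151 N.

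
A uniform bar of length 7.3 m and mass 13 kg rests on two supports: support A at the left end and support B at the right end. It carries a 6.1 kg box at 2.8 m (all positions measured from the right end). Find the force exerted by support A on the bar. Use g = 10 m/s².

Take moments about support B.
Beam weight: 13 × 10 = 130 N down at 3.65 m → arm 3.65 m, τ = 130 × 3.65 = 474.5 N·m counterclockwise.
Box: 6.1 × 10 = 61 N down at 2.8 m → arm 2.8 m, τ = 61 × 2.8 = 170.8 N·m counterclockwise.
Net load moment about support B = 645.3 N·m counterclockwise.
Reaction R at support A is upward at 7.3 m, arm 7.3 m → moment R × 7.3 clockwise.
Balancing moments: R × 7.3 = 645.3, giving R = 88.4 N.

R_A ≈ 88.4 N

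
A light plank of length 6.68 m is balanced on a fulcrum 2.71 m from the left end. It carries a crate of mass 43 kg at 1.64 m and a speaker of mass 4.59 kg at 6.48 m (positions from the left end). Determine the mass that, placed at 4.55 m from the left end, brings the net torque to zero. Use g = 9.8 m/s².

m ≈ 15.6 kg

Take moments about the fulcrum (at 2.71 m from the left end).
Crate: 43 × 9.8 = 421.4 N down at 1.64 m → arm 1.07 m, τ = 421.4 × 1.07 = 450.9 N·m counterclockwise.
Speaker: 4.59 × 9.8 = 44.98 N down at 6.48 m → arm 3.77 m, τ = 44.98 × 3.77 = 169.6 N·m clockwise.
Net moment of known loads = 281.3 N·m counterclockwise.
An unknown mass m at 4.55 m has arm 1.84 m; its moment is m·g·1.84 clockwise.
Balancing moments: m × 9.8 × 1.84 = 281.3, giving m = 281.3 / (9.8 × 1.84) = 15.6 kg.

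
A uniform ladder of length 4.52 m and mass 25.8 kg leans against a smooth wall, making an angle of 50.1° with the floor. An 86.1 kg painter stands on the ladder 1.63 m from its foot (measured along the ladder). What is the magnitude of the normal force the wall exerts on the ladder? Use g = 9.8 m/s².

N_wall ≈ 360 N

Sum moments about the foot of the ladder (the floor normal and friction both act there and drop out).
Ladder weight 25.8×9.8 = 252.8 N acts at 2.26 m along the ladder; its horizontal arm is 2.26·cos50.1° = 1.45 m → τ = 366.6 N·m clockwise.
Painter: 86.1×9.8 = 843.8 N at 1.63 m → arm 1.046 m → τ = 882.6 N·m clockwise.
Wall normal N acts horizontally at the top; its moment arm is the height L sinθ = 4.52·sin50.1° = 3.468 m, counterclockwise.
For rotational equilibrium, N × 3.468 = 1249, so N = 360 N.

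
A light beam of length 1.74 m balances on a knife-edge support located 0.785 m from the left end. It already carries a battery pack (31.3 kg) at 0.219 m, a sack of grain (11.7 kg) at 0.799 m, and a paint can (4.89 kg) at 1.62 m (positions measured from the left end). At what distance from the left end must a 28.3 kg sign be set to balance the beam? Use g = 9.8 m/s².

Sum moments about the knife-edge support (at 0.785 m from the left end) (the support reaction has zero arm there).
Battery pack: 31.3 × 9.8 = 306.7 N down at 0.219 m → arm 0.566 m, τ = 306.7 × 0.566 = 173.6 N·m counterclockwise.
Sack of grain: 11.7 × 9.8 = 114.7 N down at 0.799 m → arm 0.014 m, τ = 114.7 × 0.014 = 1.606 N·m clockwise.
Paint can: 4.89 × 9.8 = 47.92 N down at 1.62 m → arm 0.835 m, τ = 47.92 × 0.835 = 40.01 N·m clockwise.
Net moment of existing loads = 132 N·m counterclockwise.
The sign weighs 28.3 × 9.8 = 277.3 N and must supply an equal clockwise moment, so its lever arm about the knife-edge support is 132 / 277.3 = 0.476 m.
That puts it at 0.785 + 0.476 = 1.26 m from the left end.

x ≈ 1.26 m from the left end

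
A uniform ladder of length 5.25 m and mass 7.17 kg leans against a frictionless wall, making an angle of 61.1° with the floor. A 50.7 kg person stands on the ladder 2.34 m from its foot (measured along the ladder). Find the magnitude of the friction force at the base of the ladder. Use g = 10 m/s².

f ≈ 145 N

Sum moments about the foot of the ladder (the floor normal and friction both act there and drop out).
Ladder weight 7.17×10 = 71.7 N acts at 2.625 m along the ladder; its horizontal arm is 2.625·cos61.1° = 1.269 m → τ = 90.99 N·m clockwise.
Person: 50.7×10 = 507 N at 2.34 m → arm 1.131 m → τ = 573.4 N·m clockwise.
Wall normal N acts horizontally at the top; its moment arm is the height L sinθ = 5.25·sin61.1° = 4.596 m, counterclockwise.
Balancing moments: N × 4.596 = 664.4, giving N = 145 N.
ΣFx = 0: friction at the foot balances the wall's push, so f = N_wall = 145 N.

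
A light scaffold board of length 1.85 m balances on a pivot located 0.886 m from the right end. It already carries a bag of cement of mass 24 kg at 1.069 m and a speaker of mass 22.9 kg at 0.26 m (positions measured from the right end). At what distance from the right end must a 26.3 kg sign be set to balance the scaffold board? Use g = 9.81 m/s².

x ≈ 1.26 m from the right end

Take moments about the pivot (at 0.886 m from the right end).
Bag of cement: 24 × 9.81 = 235.4 N down at 1.069 m → arm 0.183 m, τ = 235.4 × 0.183 = 43.08 N·m counterclockwise.
Speaker: 22.9 × 9.81 = 224.6 N down at 0.26 m → arm 0.626 m, τ = 224.6 × 0.626 = 140.6 N·m clockwise.
Net moment of existing loads = 97.52 N·m clockwise.
The sign weighs 26.3 × 9.81 = 258 N and must supply an equal counterclockwise moment, so its lever arm about the pivot is 97.52 / 258 = 0.378 m.
That puts it at 0.886 + 0.378 = 1.26 m from the right end.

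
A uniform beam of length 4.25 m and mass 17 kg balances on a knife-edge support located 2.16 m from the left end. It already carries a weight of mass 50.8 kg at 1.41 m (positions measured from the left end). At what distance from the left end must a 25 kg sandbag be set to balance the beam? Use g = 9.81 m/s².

Take moments about the knife-edge support (at 2.16 m from the left end).
Beam weight: 17 × 9.81 = 166.8 N down at 2.125 m → arm 0.035 m, τ = 166.8 × 0.035 = 5.838 N·m counterclockwise.
Weight: 50.8 × 9.81 = 498.3 N down at 1.41 m → arm 0.75 m, τ = 498.3 × 0.75 = 373.7 N·m counterclockwise.
Net moment of existing loads = 379.5 N·m counterclockwise.
The sandbag weighs 25 × 9.81 = 245.2 N and must supply an equal clockwise moment, so its lever arm about the knife-edge support is 379.5 / 245.2 = 1.55 m.
That puts it at 2.16 + 1.55 = 3.71 m from the left end.

x ≈ 3.71 m from the left end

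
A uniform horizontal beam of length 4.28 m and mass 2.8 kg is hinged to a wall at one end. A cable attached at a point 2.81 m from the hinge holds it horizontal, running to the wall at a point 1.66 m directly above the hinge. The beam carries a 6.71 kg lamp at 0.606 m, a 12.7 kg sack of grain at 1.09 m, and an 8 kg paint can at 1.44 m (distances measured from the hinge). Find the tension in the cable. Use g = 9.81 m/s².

T ≈ 243 N

Choose the hinge as the axis so the unknown hinge reaction has zero arm there.
Beam weight: 2.8 × 9.81 = 27.47 N down at 2.14 m → arm 2.14 m, τ = 27.47 × 2.14 = 58.79 N·m clockwise.
Lamp: 6.71 × 9.81 = 65.83 N down at 0.606 m → arm 0.606 m, τ = 65.83 × 0.606 = 39.89 N·m clockwise.
Sack of grain: 12.7 × 9.81 = 124.6 N down at 1.09 m → arm 1.09 m, τ = 124.6 × 1.09 = 135.8 N·m clockwise.
Paint can: 8 × 9.81 = 78.48 N down at 1.44 m → arm 1.44 m, τ = 78.48 × 1.44 = 113 N·m clockwise.
Total clockwise load moment = 347.5 N·m.
The cable tension T acts at 2.81 m; only its component perpendicular to the beam, T sinθ, produces torque. sinθ = h/√(h²+d²) = 1.66/√(1.66²+2.81²) = 0.5086.
Balancing moments: T × 2.81 × 0.5086 = 347.5, giving T = 347.5 / 1.429 = 243 N.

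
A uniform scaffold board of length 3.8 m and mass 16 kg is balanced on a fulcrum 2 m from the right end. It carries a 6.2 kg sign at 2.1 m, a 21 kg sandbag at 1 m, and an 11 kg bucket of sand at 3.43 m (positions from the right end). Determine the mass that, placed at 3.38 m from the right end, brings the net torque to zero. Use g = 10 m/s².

Sum moments about the fulcrum (at 2 m from the right end) (the support reaction has zero arm there).
Beam weight: 16 × 10 = 160 N down at 1.9 m → arm 0.1 m, τ = 160 × 0.1 = 16 N·m clockwise.
Sign: 6.2 × 10 = 62 N down at 2.1 m → arm 0.1 m, τ = 62 × 0.1 = 6.2 N·m counterclockwise.
Sandbag: 21 × 10 = 210 N down at 1 m → arm 1 m, τ = 210 × 1 = 210 N·m clockwise.
Bucket of sand: 11 × 10 = 110 N down at 3.43 m → arm 1.43 m, τ = 110 × 1.43 = 157.3 N·m counterclockwise.
Net moment of known loads = 62.5 N·m clockwise.
An unknown mass m at 3.38 m has arm 1.38 m; its moment is m·g·1.38 counterclockwise.
Balancing moments: m × 10 × 1.38 = 62.5, giving m = 62.5 / (10 × 1.38) = 4.53 kg.

m ≈ 4.53 kg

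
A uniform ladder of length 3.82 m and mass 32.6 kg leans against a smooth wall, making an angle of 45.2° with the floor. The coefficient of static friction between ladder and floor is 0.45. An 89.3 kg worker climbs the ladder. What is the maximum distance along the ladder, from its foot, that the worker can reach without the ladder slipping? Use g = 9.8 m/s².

d ≈ 1.67 m

Take moments about the foot of the ladder.
Ladder weight 32.6×9.8 = 319.5 N acts at 1.91 m along the ladder; its horizontal arm is 1.91·cos45.2° = 1.346 m → τ = 430 N·m clockwise.
Worker weight 89.3×9.8 = 875.1 N at distance d → arm d·cos45.2° → τ = 875.1·d·0.7046 clockwise.
Wall normal N at the top has arm L sinθ = 2.711 m counterclockwise, so Στ = 0 gives N·2.711 = 430 + 616.6·d.
ΣFy = 0 ⇒ N_floor = 1195 N, so the maximum friction is μ_s·N_floor = 0.45×1195 = 537.8 N. ΣFx = 0 ⇒ N_wall = f, so at the slipping point N = 537.8 N.
Substituting: 537.8×2.711 = 430 + 616.6·d ⇒ d = (1458 − 430) / 616.6 = 1.67 m.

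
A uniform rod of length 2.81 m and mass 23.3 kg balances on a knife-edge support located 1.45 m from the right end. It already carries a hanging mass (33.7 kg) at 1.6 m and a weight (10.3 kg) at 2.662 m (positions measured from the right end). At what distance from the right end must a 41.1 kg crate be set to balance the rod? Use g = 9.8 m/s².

Take moments about the knife-edge support (at 1.45 m from the right end).
Beam weight: 23.3 × 9.8 = 228.3 N down at 1.405 m → arm 0.045 m, τ = 228.3 × 0.045 = 10.27 N·m clockwise.
Hanging mass: 33.7 × 9.8 = 330.3 N down at 1.6 m → arm 0.15 m, τ = 330.3 × 0.15 = 49.55 N·m counterclockwise.
Weight: 10.3 × 9.8 = 100.9 N down at 2.662 m → arm 1.212 m, τ = 100.9 × 1.212 = 122.3 N·m counterclockwise.
Net moment of existing loads = 161.6 N·m counterclockwise.
The crate weighs 41.1 × 9.8 = 402.8 N and must supply an equal clockwise moment, so its lever arm about the knife-edge support is 161.6 / 402.8 = 0.401 m.
That puts it at 1.45 − 0.401 = 1.05 m from the right end.

x ≈ 1.05 m from the right end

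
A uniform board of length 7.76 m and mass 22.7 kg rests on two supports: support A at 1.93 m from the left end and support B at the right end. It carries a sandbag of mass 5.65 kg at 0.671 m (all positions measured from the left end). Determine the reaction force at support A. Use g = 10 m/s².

R_A ≈ 220 N

About support B:
Beam weight: 22.7 × 10 = 227 N down at 3.88 m → arm 3.88 m, τ = 227 × 3.88 = 880.8 N·m counterclockwise.
Sandbag: 5.65 × 10 = 56.5 N down at 0.671 m → arm 7.089 m, τ = 56.5 × 7.089 = 400.5 N·m counterclockwise.
Net load moment about support B = 1281 N·m counterclockwise.
Reaction R at support A is upward at 1.93 m, arm 5.83 m → moment R × 5.83 clockwise.
For rotational equilibrium, R × 5.83 = 1281, so R = 220 N.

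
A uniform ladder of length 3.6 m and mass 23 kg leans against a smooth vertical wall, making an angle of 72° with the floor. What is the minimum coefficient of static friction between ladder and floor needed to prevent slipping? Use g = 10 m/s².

μ_min ≈ 0.162

About the foot of the ladder:
Ladder weight 23×10 = 230 N acts at 1.8 m along the ladder; its horizontal arm is 1.8·cos72° = 0.5562 m → τ = 127.9 N·m clockwise.
Wall normal N acts horizontally at the top; its moment arm is the height L sinθ = 3.6·sin72° = 3.424 m, counterclockwise.
Στ = 0 ⇒ N × 3.424 = 127.9 ⇒ N = 37.35 N.
ΣFx = 0 ⇒ f = N_wall = 37.35 N. ΣFy = 0 ⇒ N_floor = 230 N.
μ_min = f / N_floor = 37.35 / 230 = 0.162.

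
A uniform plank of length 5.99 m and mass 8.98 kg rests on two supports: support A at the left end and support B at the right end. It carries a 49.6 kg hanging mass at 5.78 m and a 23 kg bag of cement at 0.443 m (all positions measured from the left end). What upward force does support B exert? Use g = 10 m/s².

R_B ≈ 541 N

Choose support A as the axis so its reaction then has zero moment arm.
Beam weight: 8.98 × 10 = 89.8 N down at 2.995 m → arm 2.995 m, τ = 89.8 × 2.995 = 269 N·m clockwise.
Hanging mass: 49.6 × 10 = 496 N down at 5.78 m → arm 5.78 m, τ = 496 × 5.78 = 2867 N·m clockwise.
Bag of cement: 23 × 10 = 230 N down at 0.443 m → arm 0.443 m, τ = 230 × 0.443 = 101.9 N·m clockwise.
Net load moment about support A = 3238 N·m clockwise.
Reaction R at support B is upward at 5.99 m, arm 5.99 m → moment R × 5.99 counterclockwise.
For rotational equilibrium, R × 5.99 = 3238, so R = 541 N.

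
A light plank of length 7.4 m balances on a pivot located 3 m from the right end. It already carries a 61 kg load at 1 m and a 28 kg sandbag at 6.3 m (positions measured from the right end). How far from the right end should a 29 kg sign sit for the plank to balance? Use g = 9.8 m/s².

x ≈ 4.02 m from the right end

Sum moments about the pivot (at 3 m from the right end) (the support reaction has zero arm there).
Load: 61 × 9.8 = 597.8 N down at 1 m → arm 2 m, τ = 597.8 × 2 = 1196 N·m clockwise.
Sandbag: 28 × 9.8 = 274.4 N down at 6.3 m → arm 3.3 m, τ = 274.4 × 3.3 = 905.5 N·m counterclockwise.
Net moment of existing loads = 290.5 N·m clockwise.
The sign weighs 29 × 9.8 = 284.2 N and must supply an equal counterclockwise moment, so its lever arm about the pivot is 290.5 / 284.2 = 1.02 m.
That puts it at 3 + 1.02 = 4.02 m from the right end.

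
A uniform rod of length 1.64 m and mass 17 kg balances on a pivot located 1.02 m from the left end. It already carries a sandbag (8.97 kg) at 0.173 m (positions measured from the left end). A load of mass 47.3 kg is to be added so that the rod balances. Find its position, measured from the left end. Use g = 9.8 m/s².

Sum moments about the pivot (at 1.02 m from the left end) (the support reaction has zero arm there).
Beam weight: 17 × 9.8 = 166.6 N down at 0.82 m → arm 0.2 m, τ = 166.6 × 0.2 = 33.32 N·m counterclockwise.
Sandbag: 8.97 × 9.8 = 87.91 N down at 0.173 m → arm 0.847 m, τ = 87.91 × 0.847 = 74.46 N·m counterclockwise.
Net moment of existing loads = 107.8 N·m counterclockwise.
The load weighs 47.3 × 9.8 = 463.5 N and must supply an equal clockwise moment, so its lever arm about the pivot is 107.8 / 463.5 = 0.233 m.
That puts it at 1.02 + 0.233 = 1.25 m from the left end.

x ≈ 1.25 m from the left end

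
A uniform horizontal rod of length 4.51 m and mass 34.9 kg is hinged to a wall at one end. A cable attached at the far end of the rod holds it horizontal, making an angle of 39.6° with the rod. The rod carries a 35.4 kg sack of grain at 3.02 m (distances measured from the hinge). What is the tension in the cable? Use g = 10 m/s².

Sum moments about the hinge (the unknown hinge reaction has zero arm there).
Beam weight: 34.9 × 10 = 349 N down at 2.255 m → arm 2.255 m, τ = 349 × 2.255 = 787 N·m clockwise.
Sack of grain: 35.4 × 10 = 354 N down at 3.02 m → arm 3.02 m, τ = 354 × 3.02 = 1069 N·m clockwise.
Total clockwise load moment = 1856 N·m.
The cable tension T acts at 4.51 m; only its component perpendicular to the rod, T sinθ, produces torque. sin 39.6° = 0.6374.
Balancing moments: T × 4.51 × 0.6374 = 1856, giving T = 1856 / 2.875 = 646 N.

T ≈ 646 N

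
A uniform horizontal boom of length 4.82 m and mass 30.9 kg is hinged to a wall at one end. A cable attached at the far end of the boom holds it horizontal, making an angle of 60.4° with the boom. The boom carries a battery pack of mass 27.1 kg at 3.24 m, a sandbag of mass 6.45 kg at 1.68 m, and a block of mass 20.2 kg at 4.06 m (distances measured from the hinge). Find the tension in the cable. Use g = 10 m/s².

Taking torques about the hinge:
Beam weight: 30.9 × 10 = 309 N down at 2.41 m → arm 2.41 m, τ = 309 × 2.41 = 744.7 N·m clockwise.
Battery pack: 27.1 × 10 = 271 N down at 3.24 m → arm 3.24 m, τ = 271 × 3.24 = 878 N·m clockwise.
Sandbag: 6.45 × 10 = 64.5 N down at 1.68 m → arm 1.68 m, τ = 64.5 × 1.68 = 108.4 N·m clockwise.
Block: 20.2 × 10 = 202 N down at 4.06 m → arm 4.06 m, τ = 202 × 4.06 = 820.1 N·m clockwise.
Total clockwise load moment = 2551 N·m.
The cable tension T acts at 4.82 m; only its component perpendicular to the boom, T sinθ, produces torque. sin 60.4° = 0.8695.
Στ = 0 ⇒ T × 4.82 × 0.8695 = 2551 ⇒ T = 2551 / 4.191 = 609 N.

T ≈ 609 N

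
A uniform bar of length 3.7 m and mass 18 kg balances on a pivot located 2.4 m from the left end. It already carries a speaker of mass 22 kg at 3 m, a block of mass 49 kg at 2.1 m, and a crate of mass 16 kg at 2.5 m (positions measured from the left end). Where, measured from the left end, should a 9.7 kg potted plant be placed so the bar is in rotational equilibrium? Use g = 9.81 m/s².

x ≈ 3.41 m from the left end

Take moments about the pivot (at 2.4 m from the left end).
Beam weight: 18 × 9.81 = 176.6 N down at 1.85 m → arm 0.55 m, τ = 176.6 × 0.55 = 97.13 N·m counterclockwise.
Speaker: 22 × 9.81 = 215.8 N down at 3 m → arm 0.6 m, τ = 215.8 × 0.6 = 129.5 N·m clockwise.
Block: 49 × 9.81 = 480.7 N down at 2.1 m → arm 0.3 m, τ = 480.7 × 0.3 = 144.2 N·m counterclockwise.
Crate: 16 × 9.81 = 157 N down at 2.5 m → arm 0.1 m, τ = 157 × 0.1 = 15.7 N·m clockwise.
Net moment of existing loads = 96.13 N·m counterclockwise.
The potted plant weighs 9.7 × 9.81 = 95.16 N and must supply an equal clockwise moment, so its lever arm about the pivot is 96.13 / 95.16 = 1.01 m.
That puts it at 2.4 + 1.01 = 3.41 m from the left end.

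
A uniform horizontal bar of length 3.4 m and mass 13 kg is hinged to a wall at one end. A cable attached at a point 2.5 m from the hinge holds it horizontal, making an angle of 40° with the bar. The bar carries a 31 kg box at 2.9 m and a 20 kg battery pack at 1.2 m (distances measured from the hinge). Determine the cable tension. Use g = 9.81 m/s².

T ≈ 830 N

Choose the hinge as the axis so the unknown hinge reaction has zero arm there.
Beam weight: 13 × 9.81 = 127.5 N down at 1.7 m → arm 1.7 m, τ = 127.5 × 1.7 = 216.8 N·m clockwise.
Box: 31 × 9.81 = 304.1 N down at 2.9 m → arm 2.9 m, τ = 304.1 × 2.9 = 881.9 N·m clockwise.
Battery pack: 20 × 9.81 = 196.2 N down at 1.2 m → arm 1.2 m, τ = 196.2 × 1.2 = 235.4 N·m clockwise.
Total clockwise load moment = 1334 N·m.
The cable tension T acts at 2.5 m; only its component perpendicular to the bar, T sinθ, produces torque. sin 40° = 0.6428.
Balancing moments: T × 2.5 × 0.6428 = 1334, giving T = 1334 / 1.607 = 830 N.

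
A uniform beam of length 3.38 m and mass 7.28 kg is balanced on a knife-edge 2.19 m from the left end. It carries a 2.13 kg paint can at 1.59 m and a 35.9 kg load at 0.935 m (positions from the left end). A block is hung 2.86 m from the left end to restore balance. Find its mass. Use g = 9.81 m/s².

m ≈ 74.6 kg

Take moments about the knife-edge (at 2.19 m from the left end).
Beam weight: 7.28 × 9.81 = 71.42 N down at 1.69 m → arm 0.5 m, τ = 71.42 × 0.5 = 35.71 N·m counterclockwise.
Paint can: 2.13 × 9.81 = 20.9 N down at 1.59 m → arm 0.6 m, τ = 20.9 × 0.6 = 12.54 N·m counterclockwise.
Load: 35.9 × 9.81 = 352.2 N down at 0.935 m → arm 1.255 m, τ = 352.2 × 1.255 = 442 N·m counterclockwise.
Net moment of known loads = 490.2 N·m counterclockwise.
An unknown mass m at 2.86 m has arm 0.67 m; its moment is m·g·0.67 clockwise.
Setting net torque to zero: m × 9.81 × 0.67 = 490.2 → m = 490.2 / (9.81 × 0.67) = 74.6 kg.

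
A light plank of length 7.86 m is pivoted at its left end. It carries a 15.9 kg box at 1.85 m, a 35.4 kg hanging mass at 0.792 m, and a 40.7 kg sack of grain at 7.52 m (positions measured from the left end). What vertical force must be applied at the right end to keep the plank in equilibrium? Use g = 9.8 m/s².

F ≈ 453 N

Sum moments about the left end (the unknown pivot reaction has zero arm there).
Box: 15.9 × 9.8 = 155.8 N down at 1.85 m → arm 1.85 m, τ = 155.8 × 1.85 = 288.2 N·m clockwise.
Hanging mass: 35.4 × 9.8 = 346.9 N down at 0.792 m → arm 0.792 m, τ = 346.9 × 0.792 = 274.7 N·m clockwise.
Sack of grain: 40.7 × 9.8 = 398.9 N down at 7.52 m → arm 7.52 m, τ = 398.9 × 7.52 = 3000 N·m clockwise.
Net moment of the loads = 3563 N·m clockwise.
The upward force F acts at the right end, arm 7.86 m, giving F × 7.86 counterclockwise.
For rotational equilibrium, F × 7.86 = 3563, so F = 3563 / 7.86 = 453 N.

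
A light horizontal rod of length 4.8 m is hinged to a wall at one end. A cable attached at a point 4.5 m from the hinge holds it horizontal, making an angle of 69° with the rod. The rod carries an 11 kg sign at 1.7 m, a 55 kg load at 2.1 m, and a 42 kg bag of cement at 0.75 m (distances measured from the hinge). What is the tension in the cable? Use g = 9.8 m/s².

Take moments about the hinge.
Sign: 11 × 9.8 = 107.8 N down at 1.7 m → arm 1.7 m, τ = 107.8 × 1.7 = 183.3 N·m clockwise.
Load: 55 × 9.8 = 539 N down at 2.1 m → arm 2.1 m, τ = 539 × 2.1 = 1132 N·m clockwise.
Bag of cement: 42 × 9.8 = 411.6 N down at 0.75 m → arm 0.75 m, τ = 411.6 × 0.75 = 308.7 N·m clockwise.
Total clockwise load moment = 1624 N·m.
The cable tension T acts at 4.5 m; only its component perpendicular to the rod, T sinθ, produces torque. sin 69° = 0.9336.
Balancing moments: T × 4.5 × 0.9336 = 1624, giving T = 1624 / 4.201 = 387 N.

T ≈ 387 N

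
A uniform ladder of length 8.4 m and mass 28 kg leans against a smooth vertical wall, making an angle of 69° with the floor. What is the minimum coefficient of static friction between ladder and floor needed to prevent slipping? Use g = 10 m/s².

Sum moments about the foot of the ladder (the floor normal and friction both act there and drop out).
Ladder weight 28×10 = 280 N acts at 4.2 m along the ladder; its horizontal arm is 4.2·cos69° = 1.505 m → τ = 421.4 N·m clockwise.
Wall normal N acts horizontally at the top; its moment arm is the height L sinθ = 8.4·sin69° = 7.842 m, counterclockwise.
Στ = 0 ⇒ N × 7.842 = 421.4 ⇒ N = 53.74 N.
ΣFx = 0 ⇒ f = N_wall = 53.74 N. ΣFy = 0 ⇒ N_floor = 280 N.
μ_min = f / N_floor = 53.74 / 280 = 0.192.

μ_min ≈ 0.192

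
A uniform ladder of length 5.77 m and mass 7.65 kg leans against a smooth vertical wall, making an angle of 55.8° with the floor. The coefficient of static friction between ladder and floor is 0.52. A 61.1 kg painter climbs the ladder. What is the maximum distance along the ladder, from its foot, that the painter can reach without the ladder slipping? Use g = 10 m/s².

d ≈ 4.61 m

About the foot of the ladder:
Ladder weight 7.65×10 = 76.5 N acts at 2.885 m along the ladder; its horizontal arm is 2.885·cos55.8° = 1.622 m → τ = 124.1 N·m clockwise.
Painter weight 61.1×10 = 611 N at distance d → arm d·cos55.8° → τ = 611·d·0.5621 clockwise.
Wall normal N at the top has arm L sinθ = 4.772 m counterclockwise, so Στ = 0 gives N·4.772 = 124.1 + 343.4·d.
ΣFy = 0 ⇒ N_floor = 687.5 N, so the maximum friction is μ_s·N_floor = 0.52×687.5 = 357.5 N. ΣFx = 0 ⇒ N_wall = f, so at the slipping point N = 357.5 N.
Substituting: 357.5×4.772 = 124.1 + 343.4·d ⇒ d = (1706 − 124.1) / 343.4 = 4.61 m.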